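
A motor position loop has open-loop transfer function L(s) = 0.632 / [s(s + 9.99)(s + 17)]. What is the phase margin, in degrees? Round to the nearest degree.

Gain crossover: |L(jω)| = 1 at ω ≈ 0.00372 rad s⁻¹.
∠L(j0.00372) = −90° − arctan(0.00372/9.99) − arctan(0.00372/17) ≈ -90.03°
PM = 180° + (-90.03°) = 89.97°

90°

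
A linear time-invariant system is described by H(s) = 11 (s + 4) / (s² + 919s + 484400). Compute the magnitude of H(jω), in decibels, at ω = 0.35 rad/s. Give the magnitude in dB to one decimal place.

|j0.35 + 4| = √(0.35² + 4²) = 4.015
|(j0.35)² + 919(j0.35) + 484400| = |4.844e+05 + j321.65| = 4.844e+05
|H(j0.35)| = 11 × 4.015 / 4.844e+05 = 9.1181e-05
20 log₁₀(9.1181e-05) = -80.80 dB

-80.8 dB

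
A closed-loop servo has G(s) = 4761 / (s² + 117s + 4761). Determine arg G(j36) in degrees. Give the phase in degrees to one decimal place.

∠[(j36)² + 117(j36) + 4761] = ∠[3465 + j4212] = 50.56°
∠G(j36) = −50.56° = -50.56°

-50.6°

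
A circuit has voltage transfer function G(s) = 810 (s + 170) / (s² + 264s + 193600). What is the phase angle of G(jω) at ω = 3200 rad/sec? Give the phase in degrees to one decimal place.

∠(j3200 + 170) = arctan(3200/170) = 86.96°
∠[(j3200)² + 264(j3200) + 193600] = ∠[-1.0046e+07 + j8.448e+05] = 175.19°
∠G(j3200) = 86.96° − 175.19° = -88.23°

-88.2°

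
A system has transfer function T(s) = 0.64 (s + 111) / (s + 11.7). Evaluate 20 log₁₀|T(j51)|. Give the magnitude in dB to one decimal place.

|j51 + 111| = √(51² + 111²) = 122.2
|j51 + 11.7| = √(51² + 11.7²) = 52.32
|T(j51)| = 0.64 × 122.2 / 52.32 = 1.4941
20 log₁₀(1.4941) = 3.49 dB

3.5 dB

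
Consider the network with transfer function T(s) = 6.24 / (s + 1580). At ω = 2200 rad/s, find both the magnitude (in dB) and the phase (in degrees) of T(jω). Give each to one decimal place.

|j2200 + 1580| = √(2200² + 1580²) = 2709
|T(j2200)| = 6.24 / 2709 = 0.0023038
20 log₁₀(0.0023038) = -52.75 dB
∠(j2200 + 1580) = arctan(2200/1580) = 54.31°
∠T(j2200) = −54.31° = -54.31°

|T| = -52.8 dB, ∠T = -54.3 deg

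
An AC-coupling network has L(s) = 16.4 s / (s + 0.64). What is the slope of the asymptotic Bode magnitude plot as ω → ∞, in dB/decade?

With 1 zero and 1 pole, the high-frequency asymptotic slope is 20 × (1 − 1) = 0 dB/decade.

0 dB/decade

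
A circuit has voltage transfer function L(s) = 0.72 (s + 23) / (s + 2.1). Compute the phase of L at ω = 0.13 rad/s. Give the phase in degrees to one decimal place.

∠(j0.13 + 23) = arctan(0.13/23) = 0.32°
∠(j0.13 + 2.1) = arctan(0.13/2.1) = 3.54°
∠L(j0.13) = 0.32° − 3.54° = -3.22°

-3.2°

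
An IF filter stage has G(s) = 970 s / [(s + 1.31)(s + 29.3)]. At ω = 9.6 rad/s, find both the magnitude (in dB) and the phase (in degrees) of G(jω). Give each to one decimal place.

|j9.6| = 9.6
|j9.6 + 1.31| = √(9.6² + 1.31²) = 9.689
|j9.6 + 29.3| = √(9.6² + 29.3²) = 30.83
|G(j9.6)| = 970 × 9.6 / (9.689 × 30.83) = 31.171
20 log₁₀(31.171) = 29.88 dB
∠(j9.6) = 90.00°
∠(j9.6 + 1.31) = arctan(9.6/1.31) = 82.23°
∠(j9.6 + 29.3) = arctan(9.6/29.3) = 18.14°
∠G(j9.6) = 90.00° − (82.23° + 18.14°) = -10.37°

|G| = 29.9 dB, ∠G = -10.4 deg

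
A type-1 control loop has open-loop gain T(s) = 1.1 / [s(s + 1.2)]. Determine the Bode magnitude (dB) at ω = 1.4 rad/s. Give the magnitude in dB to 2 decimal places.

|j1.4 + 1.2| = √(1.4² + 1.2²) = 1.844
|j1.4| = 1.4
|T(j1.4)| = 1.1 / (1.844 × 1.4) = 0.42611
20 log₁₀(0.42611) = -7.409 dB

-7.41 dB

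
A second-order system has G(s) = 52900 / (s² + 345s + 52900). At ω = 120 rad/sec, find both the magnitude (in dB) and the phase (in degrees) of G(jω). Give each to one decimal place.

|(j120)² + 345(j120) + 52900| = |38500 + j41400| = 5.654e+04
|G(j120)| = 52900 / 5.654e+04 = 0.9357
20 log₁₀(0.9357) = -0.58 dB
∠[(j120)² + 345(j120) + 52900] = ∠[38500 + j41400] = 47.08°
∠G(j120) = −47.08° = -47.08°

|G| = -0.6 dB, ∠G = -47.1°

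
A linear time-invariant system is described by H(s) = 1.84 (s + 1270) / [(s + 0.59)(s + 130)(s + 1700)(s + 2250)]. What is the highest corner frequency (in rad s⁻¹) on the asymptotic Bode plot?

Break frequencies occur at each pole and zero magnitude: 0.59 rad s⁻¹, 130 rad s⁻¹, 1270 rad s⁻¹, 1700 rad s⁻¹, 2250 rad s⁻¹.
The highest is 2250 rad s⁻¹.

2250 rad s⁻¹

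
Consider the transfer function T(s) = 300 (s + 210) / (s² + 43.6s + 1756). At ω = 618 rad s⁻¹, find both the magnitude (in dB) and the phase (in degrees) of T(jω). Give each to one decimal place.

|T| = -5.8 dB, ∠T = -104.7°

|j618 + 210| = √(618² + 210²) = 652.7
|(j618)² + 43.6(j618) + 1756| = |-3.8017e+05 + j26945| = 3.811e+05
|T(j618)| = 300 × 652.7 / 3.811e+05 = 0.51378
20 log₁₀(0.51378) = -5.78 dB
∠(j618 + 210) = arctan(618/210) = 71.23°
∠[(j618)² + 43.6(j618) + 1756] = ∠[-3.8017e+05 + j26945] = 175.95°
∠T(j618) = 71.23° − 175.95° = -104.71°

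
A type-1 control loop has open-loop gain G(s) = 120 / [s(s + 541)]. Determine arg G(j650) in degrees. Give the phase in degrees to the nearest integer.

∠(j650 + 541) = arctan(650/541) = 50.23°
∠(j650) = 90.00°
∠G(j650) = − (50.23° + 90.00°) = -140.23°

-140°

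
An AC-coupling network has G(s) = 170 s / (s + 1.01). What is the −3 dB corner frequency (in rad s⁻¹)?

1.01 rad s⁻¹

For a single-pole high-pass, the −3 dB point is at the pole: ω = 1.01 rad s⁻¹.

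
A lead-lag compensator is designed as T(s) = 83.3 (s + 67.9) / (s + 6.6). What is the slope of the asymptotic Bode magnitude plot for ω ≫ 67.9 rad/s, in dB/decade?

With 1 zero and 1 pole, the high-frequency asymptotic slope is 20 × (1 − 1) = 0 dB/decade.

0 dB/decade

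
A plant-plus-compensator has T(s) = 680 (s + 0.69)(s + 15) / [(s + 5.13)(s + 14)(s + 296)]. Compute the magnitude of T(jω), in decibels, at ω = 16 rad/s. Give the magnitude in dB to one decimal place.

7.1 dB

|j16 + 0.69| = √(16² + 0.69²) = 16.01
|j16 + 15| = √(16² + 15²) = 21.93
|j16 + 5.13| = √(16² + 5.13²) = 16.8
|j16 + 14| = √(16² + 14²) = 21.26
|j16 + 296| = √(16² + 296²) = 296.4
|T(j16)| = 680 × 16.01 × 21.93 / (16.8 × 21.26 × 296.4) = 2.2555
20 log₁₀(2.2555) = 7.06 dB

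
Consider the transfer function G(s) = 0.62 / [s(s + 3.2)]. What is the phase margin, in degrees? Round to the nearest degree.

Gain crossover: |G(jω)| = 1 at ω ≈ 0.193 rad s⁻¹.
∠G(j0.193) = −90° − arctan(0.193/3.2) ≈ -93.46°
PM = 180° + (-93.46°) = 86.54°

87°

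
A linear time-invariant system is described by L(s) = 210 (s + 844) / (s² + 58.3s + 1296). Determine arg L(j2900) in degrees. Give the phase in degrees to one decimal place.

∠(j2900 + 844) = arctan(2900/844) = 73.77°
∠[(j2900)² + 58.3(j2900) + 1296] = ∠[-8.4087e+06 + j1.6907e+05] = 178.85°
∠L(j2900) = 73.77° − 178.85° = -105.07°

-105.1°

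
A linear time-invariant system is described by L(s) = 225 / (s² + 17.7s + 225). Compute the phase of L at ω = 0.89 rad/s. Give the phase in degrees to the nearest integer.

-4°

∠[(j0.89)² + 17.7(j0.89) + 225] = ∠[224.21 + j15.753] = 4.02°
∠L(j0.89) = −4.02° = -4.02°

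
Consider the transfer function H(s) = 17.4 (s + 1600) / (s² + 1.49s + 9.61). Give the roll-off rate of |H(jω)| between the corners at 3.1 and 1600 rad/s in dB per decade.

-40 dB/decade

In this band the factors already past their corner are: complex pole pair at ωₙ ≈ 3.1; net slope = -40 dB/decade.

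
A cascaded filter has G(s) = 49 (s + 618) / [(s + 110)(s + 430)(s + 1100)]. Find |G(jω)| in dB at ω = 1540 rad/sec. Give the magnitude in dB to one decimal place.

-95.2 dB

|j1540 + 618| = √(1540² + 618²) = 1659
|j1540 + 110| = √(1540² + 110²) = 1544
|j1540 + 430| = √(1540² + 430²) = 1599
|j1540 + 1100| = √(1540² + 1100²) = 1893
|G(j1540)| = 49 × 1659 / (1544 × 1599 × 1893) = 1.7404e-05
20 log₁₀(1.7404e-05) = -95.19 dB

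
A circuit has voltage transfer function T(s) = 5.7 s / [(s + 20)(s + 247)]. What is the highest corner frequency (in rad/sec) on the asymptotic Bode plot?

247 rad/sec

Break frequencies occur at each pole and zero magnitude: 20 rad/sec, 247 rad/sec.
The highest is 247 rad/sec.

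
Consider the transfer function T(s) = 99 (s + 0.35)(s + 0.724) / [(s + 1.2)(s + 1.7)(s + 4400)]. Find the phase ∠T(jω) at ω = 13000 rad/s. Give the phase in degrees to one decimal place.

∠(j13000 + 0.35) = arctan(13000/0.35) = 90.00°
∠(j13000 + 0.724) = arctan(13000/0.724) = 90.00°
∠(j13000 + 1.2) = arctan(13000/1.2) = 89.99°
∠(j13000 + 1.7) = arctan(13000/1.7) = 89.99°
∠(j13000 + 4400) = arctan(13000/4400) = 71.30°
∠T(j13000) = 90.00° + 90.00° − (89.99° + 89.99° + 71.30°) = -71.29°

-71.3°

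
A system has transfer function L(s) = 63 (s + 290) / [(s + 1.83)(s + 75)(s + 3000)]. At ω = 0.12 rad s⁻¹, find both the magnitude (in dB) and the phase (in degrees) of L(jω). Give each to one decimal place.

|L| = -27.1 dB, ∠L = -3.8°

|j0.12 + 290| = √(0.12² + 290²) = 290
|j0.12 + 1.83| = √(0.12² + 1.83²) = 1.834
|j0.12 + 75| = √(0.12² + 75²) = 75
|j0.12 + 3000| = √(0.12² + 3000²) = 3000
|L(j0.12)| = 63 × 290 / (1.834 × 75 × 3000) = 0.044276
20 log₁₀(0.044276) = -27.08 dB
∠(j0.12 + 290) = arctan(0.12/290) = 0.02°
∠(j0.12 + 1.83) = arctan(0.12/1.83) = 3.75°
∠(j0.12 + 75) = arctan(0.12/75) = 0.09°
∠(j0.12 + 3000) = arctan(0.12/3000) = 0.00°
∠L(j0.12) = 0.02° − (3.75° + 0.09° + 0.00°) = -3.82°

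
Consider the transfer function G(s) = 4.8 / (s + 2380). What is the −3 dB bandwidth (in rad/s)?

2380 rad/s

For a single-pole low-pass, the −3 dB point is at the pole: ω = 2380 rad/s.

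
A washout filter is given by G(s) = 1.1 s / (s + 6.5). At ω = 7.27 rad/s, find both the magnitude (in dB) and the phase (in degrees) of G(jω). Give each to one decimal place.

|G| = -1.7 dB, ∠G = 41.8°

|j7.27| = 7.27
|j7.27 + 6.5| = √(7.27² + 6.5²) = 9.752
|G(j7.27)| = 1.1 × 7.27 / 9.752 = 0.82003
20 log₁₀(0.82003) = -1.72 dB
∠(j7.27) = 90.00°
∠(j7.27 + 6.5) = arctan(7.27/6.5) = 48.20°
∠G(j7.27) = 90.00° − 48.20° = 41.80°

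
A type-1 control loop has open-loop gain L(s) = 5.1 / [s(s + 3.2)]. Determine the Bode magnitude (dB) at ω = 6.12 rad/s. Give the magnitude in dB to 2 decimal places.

|j6.12 + 3.2| = √(6.12² + 3.2²) = 6.906
|j6.12| = 6.12
|L(j6.12)| = 5.1 / (6.906 × 6.12) = 0.12067
20 log₁₀(0.12067) = -18.368 dB

-18.37 dB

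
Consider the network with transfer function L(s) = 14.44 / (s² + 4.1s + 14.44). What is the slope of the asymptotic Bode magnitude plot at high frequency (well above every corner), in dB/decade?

-40 dB/decade

With 0 zeros and 2 poles, the high-frequency asymptotic slope is 20 × (0 − 2) = -40 dB/decade.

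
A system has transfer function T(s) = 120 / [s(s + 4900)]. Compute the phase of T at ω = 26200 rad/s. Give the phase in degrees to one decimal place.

-169.4°

∠(j26200 + 4900) = arctan(26200/4900) = 79.41°
∠(j26200) = 90.00°
∠T(j26200) = − (79.41° + 90.00°) = -169.41°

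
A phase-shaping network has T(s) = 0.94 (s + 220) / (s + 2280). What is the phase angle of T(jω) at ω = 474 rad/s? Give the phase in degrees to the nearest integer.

∠(j474 + 220) = arctan(474/220) = 65.10°
∠(j474 + 2280) = arctan(474/2280) = 11.74°
∠T(j474) = 65.10° − 11.74° = 53.36°

53 deg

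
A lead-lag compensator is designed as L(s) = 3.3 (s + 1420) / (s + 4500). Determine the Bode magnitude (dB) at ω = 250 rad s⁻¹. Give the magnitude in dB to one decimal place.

0.5 dB

|j250 + 1420| = √(250² + 1420²) = 1442
|j250 + 4500| = √(250² + 4500²) = 4507
|L(j250)| = 3.3 × 1442 / 4507 = 1.0557
20 log₁₀(1.0557) = 0.47 dB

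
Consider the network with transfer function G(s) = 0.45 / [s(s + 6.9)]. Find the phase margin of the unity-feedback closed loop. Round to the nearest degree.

89°

Gain crossover: |G(jω)| = 1 at ω ≈ 0.0652 rad/sec.
∠G(j0.0652) = −90° − arctan(0.0652/6.9) ≈ -90.54°
PM = 180° + (-90.54°) = 89.46°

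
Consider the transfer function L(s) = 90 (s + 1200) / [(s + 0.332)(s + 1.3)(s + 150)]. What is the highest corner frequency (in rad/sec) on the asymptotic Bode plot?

1200 rad/sec

Break frequencies occur at each pole and zero magnitude: 0.332 rad/sec, 1.3 rad/sec, 150 rad/sec, 1200 rad/sec.
The highest is 1200 rad/sec.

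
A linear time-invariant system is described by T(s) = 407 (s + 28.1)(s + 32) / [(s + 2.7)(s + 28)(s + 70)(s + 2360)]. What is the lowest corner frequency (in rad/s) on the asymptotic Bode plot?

Break frequencies occur at each pole and zero magnitude: 2.7 rad/s, 28 rad/s, 28.1 rad/s, 32 rad/s, 70 rad/s, 2360 rad/s.
The lowest is 2.7 rad/s.

2.7 rad/s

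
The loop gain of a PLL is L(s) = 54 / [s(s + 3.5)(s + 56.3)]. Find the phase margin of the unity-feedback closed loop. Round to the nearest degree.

Gain crossover: |L(jω)| = 1 at ω ≈ 0.273 rad s⁻¹.
∠L(j0.273) = −90° − arctan(0.273/3.5) − arctan(0.273/56.3) ≈ -94.74°
PM = 180° + (-94.74°) = 85.26°

85 deg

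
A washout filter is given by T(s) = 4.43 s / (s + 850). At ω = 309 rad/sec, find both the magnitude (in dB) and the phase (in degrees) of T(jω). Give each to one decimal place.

|j309| = 309
|j309 + 850| = √(309² + 850²) = 904.4
|T(j309)| = 4.43 × 309 / 904.4 = 1.5135
20 log₁₀(1.5135) = 3.60 dB
∠(j309) = 90.00°
∠(j309 + 850) = arctan(309/850) = 19.98°
∠T(j309) = 90.00° − 19.98° = 70.02°

|T| = 3.6 dB, ∠T = 70.0°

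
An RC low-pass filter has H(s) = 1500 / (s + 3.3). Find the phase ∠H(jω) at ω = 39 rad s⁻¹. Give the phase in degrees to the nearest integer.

-85°

∠(j39 + 3.3) = arctan(39/3.3) = 85.16°
∠H(j39) = −85.16° = -85.16°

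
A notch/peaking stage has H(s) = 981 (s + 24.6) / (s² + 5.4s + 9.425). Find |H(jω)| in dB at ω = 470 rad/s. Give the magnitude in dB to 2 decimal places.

|j470 + 24.6| = √(470² + 24.6²) = 470.6
|(j470)² + 5.4(j470) + 9.425| = |-2.2089e+05 + j2538| = 2.209e+05
|H(j470)| = 981 × 470.6 / 2.209e+05 = 2.09
20 log₁₀(2.09) = 6.403 dB

6.40 dB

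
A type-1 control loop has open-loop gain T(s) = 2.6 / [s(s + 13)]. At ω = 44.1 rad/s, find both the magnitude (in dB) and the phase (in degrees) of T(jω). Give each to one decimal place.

|j44.1 + 13| = √(44.1² + 13²) = 45.98
|j44.1| = 44.1
|T(j44.1)| = 2.6 / (45.98 × 44.1) = 0.0012823
20 log₁₀(0.0012823) = -57.84 dB
∠(j44.1 + 13) = arctan(44.1/13) = 73.58°
∠(j44.1) = 90.00°
∠T(j44.1) = − (73.58° + 90.00°) = -163.58°

|T| = -57.8 dB, ∠T = -163.6°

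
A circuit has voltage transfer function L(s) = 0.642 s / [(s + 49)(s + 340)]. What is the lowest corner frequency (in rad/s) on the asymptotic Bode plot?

Break frequencies occur at each pole and zero magnitude: 49 rad/s, 340 rad/s.
The lowest is 49 rad/s.

49 rad/s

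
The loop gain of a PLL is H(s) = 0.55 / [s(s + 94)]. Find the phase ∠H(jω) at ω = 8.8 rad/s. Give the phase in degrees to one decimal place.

∠(j8.8 + 94) = arctan(8.8/94) = 5.35°
∠(j8.8) = 90.00°
∠H(j8.8) = − (5.35° + 90.00°) = -95.35°

-95.3°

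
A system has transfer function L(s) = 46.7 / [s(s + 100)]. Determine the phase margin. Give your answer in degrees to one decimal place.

Gain crossover: |L(jω)| = 1 at ω ≈ 0.467 rad s⁻¹.
∠L(j0.467) = −90° − arctan(0.467/100) ≈ -90.27°
PM = 180° + (-90.27°) = 89.73°

89.7°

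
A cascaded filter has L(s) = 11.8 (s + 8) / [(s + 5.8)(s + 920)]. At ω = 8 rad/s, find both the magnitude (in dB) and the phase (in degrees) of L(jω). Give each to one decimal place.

|L| = -36.7 dB, ∠L = -9.6°

|j8 + 8| = √(8² + 8²) = 11.31
|j8 + 5.8| = √(8² + 5.8²) = 9.881
|j8 + 920| = √(8² + 920²) = 920
|L(j8)| = 11.8 × 11.31 / (9.881 × 920) = 0.014685
20 log₁₀(0.014685) = -36.66 dB
∠(j8 + 8) = arctan(8/8) = 45.00°
∠(j8 + 5.8) = arctan(8/5.8) = 54.06°
∠(j8 + 920) = arctan(8/920) = 0.50°
∠L(j8) = 45.00° − (54.06° + 0.50°) = -9.56°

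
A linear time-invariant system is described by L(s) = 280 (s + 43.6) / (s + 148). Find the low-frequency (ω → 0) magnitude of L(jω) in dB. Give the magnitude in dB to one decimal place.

38.3 dB

L(0) = 280 × 43.6 / 148 = 82.486
20 log₁₀(82.486) = 38.33 dB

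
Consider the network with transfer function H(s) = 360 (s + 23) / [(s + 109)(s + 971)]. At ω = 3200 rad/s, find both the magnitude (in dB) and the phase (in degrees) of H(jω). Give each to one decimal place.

|j3200 + 23| = √(3200² + 23²) = 3200
|j3200 + 109| = √(3200² + 109²) = 3202
|j3200 + 971| = √(3200² + 971²) = 3344
|H(j3200)| = 360 × 3200 / (3202 × 3344) = 0.10759
20 log₁₀(0.10759) = -19.36 dB
∠(j3200 + 23) = arctan(3200/23) = 89.59°
∠(j3200 + 109) = arctan(3200/109) = 88.05°
∠(j3200 + 971) = arctan(3200/971) = 73.12°
∠H(j3200) = 89.59° − (88.05° + 73.12°) = -71.58°

|H| = -19.4 dB, ∠H = -71.6°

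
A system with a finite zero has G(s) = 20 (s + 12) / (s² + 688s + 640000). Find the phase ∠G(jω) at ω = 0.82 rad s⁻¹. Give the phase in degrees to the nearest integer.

∠(j0.82 + 12) = arctan(0.82/12) = 3.91°
∠[(j0.82)² + 688(j0.82) + 640000] = ∠[6.4e+05 + j564.16] = 0.05°
∠G(j0.82) = 3.91° − 0.05° = 3.86°

4°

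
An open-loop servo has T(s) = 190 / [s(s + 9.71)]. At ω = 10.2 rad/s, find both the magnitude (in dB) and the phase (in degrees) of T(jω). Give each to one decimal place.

|j10.2 + 9.71| = √(10.2² + 9.71²) = 14.08
|j10.2| = 10.2
|T(j10.2)| = 190 / (14.08 × 10.2) = 1.3227
20 log₁₀(1.3227) = 2.43 dB
∠(j10.2 + 9.71) = arctan(10.2/9.71) = 46.41°
∠(j10.2) = 90.00°
∠T(j10.2) = − (46.41° + 90.00°) = -136.41°

|T| = 2.4 dB, ∠T = -136.4 deg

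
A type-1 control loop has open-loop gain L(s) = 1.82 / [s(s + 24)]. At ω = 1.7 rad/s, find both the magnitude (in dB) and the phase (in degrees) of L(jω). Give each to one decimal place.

|j1.7 + 24| = √(1.7² + 24²) = 24.06
|j1.7| = 1.7
|L(j1.7)| = 1.82 / (24.06 × 1.7) = 0.044496
20 log₁₀(0.044496) = -27.03 dB
∠(j1.7 + 24) = arctan(1.7/24) = 4.05°
∠(j1.7) = 90.00°
∠L(j1.7) = − (4.05° + 90.00°) = -94.05°

|L| = -27.0 dB, ∠L = -94.1 deg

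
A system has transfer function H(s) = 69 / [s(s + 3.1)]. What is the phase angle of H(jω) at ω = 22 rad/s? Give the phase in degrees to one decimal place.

∠(j22 + 3.1) = arctan(22/3.1) = 81.98°
∠(j22) = 90.00°
∠H(j22) = − (81.98° + 90.00°) = -171.98°

-172.0°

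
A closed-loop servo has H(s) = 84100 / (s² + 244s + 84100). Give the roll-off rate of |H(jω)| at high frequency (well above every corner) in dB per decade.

-40 dB/decade

With 0 zeros and 2 poles, the high-frequency asymptotic slope is 20 × (0 − 2) = -40 dB/decade.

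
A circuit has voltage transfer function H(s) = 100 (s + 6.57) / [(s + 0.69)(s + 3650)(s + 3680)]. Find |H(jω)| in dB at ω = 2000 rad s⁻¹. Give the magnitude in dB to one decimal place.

|j2000 + 6.57| = √(2000² + 6.57²) = 2000
|j2000 + 0.69| = √(2000² + 0.69²) = 2000
|j2000 + 3650| = √(2000² + 3650²) = 4162
|j2000 + 3680| = √(2000² + 3680²) = 4188
|H(j2000)| = 100 × 2000 / (2000 × 4162 × 4188) = 5.7366e-06
20 log₁₀(5.7366e-06) = -104.83 dB

-104.8 dB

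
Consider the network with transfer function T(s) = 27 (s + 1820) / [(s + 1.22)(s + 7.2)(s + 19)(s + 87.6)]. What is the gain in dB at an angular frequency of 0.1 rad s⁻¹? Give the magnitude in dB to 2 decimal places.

|j0.1 + 1820| = √(0.1² + 1820²) = 1820
|j0.1 + 1.22| = √(0.1² + 1.22²) = 1.224
|j0.1 + 7.2| = √(0.1² + 7.2²) = 7.201
|j0.1 + 19| = √(0.1² + 19²) = 19
|j0.1 + 87.6| = √(0.1² + 87.6²) = 87.6
|T(j0.1)| = 27 × 1820 / (1.224 × 7.201 × 19 × 87.6) = 3.3495
20 log₁₀(3.3495) = 10.500 dB

10.50 dB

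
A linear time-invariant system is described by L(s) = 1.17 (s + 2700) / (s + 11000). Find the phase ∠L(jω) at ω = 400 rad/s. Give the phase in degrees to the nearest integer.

∠(j400 + 2700) = arctan(400/2700) = 8.43°
∠(j400 + 11000) = arctan(400/11000) = 2.08°
∠L(j400) = 8.43° − 2.08° = 6.34°

6°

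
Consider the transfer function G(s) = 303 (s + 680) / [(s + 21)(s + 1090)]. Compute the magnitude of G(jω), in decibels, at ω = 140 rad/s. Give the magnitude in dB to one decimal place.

2.6 dB

|j140 + 680| = √(140² + 680²) = 694.3
|j140 + 21| = √(140² + 21²) = 141.6
|j140 + 1090| = √(140² + 1090²) = 1099
|G(j140)| = 303 × 694.3 / (141.6 × 1099) = 1.3522
20 log₁₀(1.3522) = 2.62 dB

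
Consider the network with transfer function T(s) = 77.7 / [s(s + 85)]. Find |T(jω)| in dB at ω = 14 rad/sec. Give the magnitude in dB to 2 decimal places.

|j14 + 85| = √(14² + 85²) = 86.15
|j14| = 14
|T(j14)| = 77.7 / (86.15 × 14) = 0.064426
20 log₁₀(0.064426) = -23.819 dB

-23.82 dB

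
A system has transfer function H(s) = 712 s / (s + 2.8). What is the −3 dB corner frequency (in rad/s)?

For a single-pole high-pass, the −3 dB point is at the pole: ω = 2.8 rad/s.

2.8 rad/s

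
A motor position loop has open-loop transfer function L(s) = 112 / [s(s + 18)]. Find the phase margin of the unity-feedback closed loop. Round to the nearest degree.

Gain crossover: |L(jω)| = 1 at ω ≈ 5.91 rad s⁻¹.
∠L(j5.91) = −90° − arctan(5.91/18) ≈ -108.18°
PM = 180° + (-108.18°) = 71.82°

72 deg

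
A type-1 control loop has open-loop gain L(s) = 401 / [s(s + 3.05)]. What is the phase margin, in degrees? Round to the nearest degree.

Gain crossover: |L(jω)| = 1 at ω ≈ 19.9 rad/s.
∠L(j19.9) = −90° − arctan(19.9/3.05) ≈ -171.29°
PM = 180° + (-171.29°) = 8.71°

9°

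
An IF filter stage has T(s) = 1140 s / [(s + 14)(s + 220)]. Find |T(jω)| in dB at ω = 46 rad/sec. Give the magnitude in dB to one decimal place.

|j46| = 46
|j46 + 14| = √(46² + 14²) = 48.08
|j46 + 220| = √(46² + 220²) = 224.8
|T(j46)| = 1140 × 46 / (48.08 × 224.8) = 4.8524
20 log₁₀(4.8524) = 13.72 dB

13.7 dB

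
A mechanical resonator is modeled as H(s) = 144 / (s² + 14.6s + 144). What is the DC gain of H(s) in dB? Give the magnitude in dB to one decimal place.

H(0) = 144 / 144 = 1
20 log₁₀(1) = 0.00 dB

0.0 dB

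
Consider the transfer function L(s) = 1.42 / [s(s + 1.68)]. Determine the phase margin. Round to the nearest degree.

65°

Gain crossover: |L(jω)| = 1 at ω ≈ 0.769 rad/sec.
∠L(j0.769) = −90° − arctan(0.769/1.68) ≈ -114.58°
PM = 180° + (-114.58°) = 65.42°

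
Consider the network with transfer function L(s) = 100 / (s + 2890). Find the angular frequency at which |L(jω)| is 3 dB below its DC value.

2890 rad/sec

For a single-pole low-pass, the −3 dB point is at the pole: ω = 2890 rad/sec.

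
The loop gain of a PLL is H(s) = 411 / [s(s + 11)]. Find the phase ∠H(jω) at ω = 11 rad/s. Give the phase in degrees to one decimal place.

∠(j11 + 11) = arctan(11/11) = 45.00°
∠(j11) = 90.00°
∠H(j11) = − (45.00° + 90.00°) = -135.00°

-135.0 deg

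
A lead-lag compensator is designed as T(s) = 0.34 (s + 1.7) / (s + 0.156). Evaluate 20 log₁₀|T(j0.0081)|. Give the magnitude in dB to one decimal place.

11.4 dB

|j0.0081 + 1.7| = √(0.0081² + 1.7²) = 1.7
|j0.0081 + 0.156| = √(0.0081² + 0.156²) = 0.1562
|T(j0.0081)| = 0.34 × 1.7 / 0.1562 = 3.7002
20 log₁₀(3.7002) = 11.36 dB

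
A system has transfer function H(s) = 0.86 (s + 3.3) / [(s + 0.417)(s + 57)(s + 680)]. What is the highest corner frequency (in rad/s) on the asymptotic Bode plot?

Break frequencies occur at each pole and zero magnitude: 0.417 rad/s, 3.3 rad/s, 57 rad/s, 680 rad/s.
The highest is 680 rad/s.

680 rad/s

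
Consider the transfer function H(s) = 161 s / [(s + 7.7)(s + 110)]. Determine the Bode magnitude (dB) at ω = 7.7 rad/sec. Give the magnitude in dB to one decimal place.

|j7.7| = 7.7
|j7.7 + 7.7| = √(7.7² + 7.7²) = 10.89
|j7.7 + 110| = √(7.7² + 110²) = 110.3
|H(j7.7)| = 161 × 7.7 / (10.89 × 110.3) = 1.0324
20 log₁₀(1.0324) = 0.28 dB

0.3 dB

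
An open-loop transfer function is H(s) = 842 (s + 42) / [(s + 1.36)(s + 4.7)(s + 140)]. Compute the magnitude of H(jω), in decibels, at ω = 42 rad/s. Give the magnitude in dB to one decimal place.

-14.3 dB

|j42 + 42| = √(42² + 42²) = 59.4
|j42 + 1.36| = √(42² + 1.36²) = 42.02
|j42 + 4.7| = √(42² + 4.7²) = 42.26
|j42 + 140| = √(42² + 140²) = 146.2
|H(j42)| = 842 × 59.4 / (42.02 × 42.26 × 146.2) = 0.19267
20 log₁₀(0.19267) = -14.30 dB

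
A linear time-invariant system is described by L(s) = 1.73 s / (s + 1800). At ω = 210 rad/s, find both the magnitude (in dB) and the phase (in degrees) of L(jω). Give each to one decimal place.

|L| = -14.0 dB, ∠L = 83.3 deg

|j210| = 210
|j210 + 1800| = √(210² + 1800²) = 1812
|L(j210)| = 1.73 × 210 / 1812 = 0.20047
20 log₁₀(0.20047) = -13.96 dB
∠(j210) = 90.00°
∠(j210 + 1800) = arctan(210/1800) = 6.65°
∠L(j210) = 90.00° − 6.65° = 83.35°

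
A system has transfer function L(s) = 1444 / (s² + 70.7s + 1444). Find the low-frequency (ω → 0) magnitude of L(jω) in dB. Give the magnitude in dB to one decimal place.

L(0) = 1444 / 1444 = 1
20 log₁₀(1) = 0.00 dB

0.0 dB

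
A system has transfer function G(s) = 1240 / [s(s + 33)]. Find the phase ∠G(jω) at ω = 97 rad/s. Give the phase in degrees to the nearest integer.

-161 deg

∠(j97 + 33) = arctan(97/33) = 71.21°
∠(j97) = 90.00°
∠G(j97) = − (71.21° + 90.00°) = -161.21°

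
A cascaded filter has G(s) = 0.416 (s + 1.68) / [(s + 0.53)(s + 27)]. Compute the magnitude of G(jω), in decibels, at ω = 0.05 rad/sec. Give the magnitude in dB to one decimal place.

-26.3 dB

|j0.05 + 1.68| = √(0.05² + 1.68²) = 1.681
|j0.05 + 0.53| = √(0.05² + 0.53²) = 0.5324
|j0.05 + 27| = √(0.05² + 27²) = 27
|G(j0.05)| = 0.416 × 1.681 / (0.5324 × 27) = 0.048644
20 log₁₀(0.048644) = -26.26 dB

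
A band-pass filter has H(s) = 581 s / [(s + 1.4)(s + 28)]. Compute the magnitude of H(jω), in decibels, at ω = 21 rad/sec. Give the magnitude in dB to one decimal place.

24.4 dB

|j21| = 21
|j21 + 1.4| = √(21² + 1.4²) = 21.05
|j21 + 28| = √(21² + 28²) = 35
|H(j21)| = 581 × 21 / (21.05 × 35) = 16.563
20 log₁₀(16.563) = 24.38 dB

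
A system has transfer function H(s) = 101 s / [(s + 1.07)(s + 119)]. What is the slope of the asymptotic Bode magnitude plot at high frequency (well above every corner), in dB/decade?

-20 dB/decade

With 1 zero and 2 poles, the high-frequency asymptotic slope is 20 × (1 − 2) = -20 dB/decade.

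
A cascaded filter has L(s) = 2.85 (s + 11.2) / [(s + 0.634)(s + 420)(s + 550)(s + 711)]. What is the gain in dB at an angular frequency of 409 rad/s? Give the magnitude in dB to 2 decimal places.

-161.26 dB

|j409 + 11.2| = √(409² + 11.2²) = 409.2
|j409 + 0.634| = √(409² + 0.634²) = 409
|j409 + 420| = √(409² + 420²) = 586.2
|j409 + 550| = √(409² + 550²) = 685.4
|j409 + 711| = √(409² + 711²) = 820.2
|L(j409)| = 2.85 × 409.2 / (409 × 586.2 × 685.4 × 820.2) = 8.6504e-09
20 log₁₀(8.6504e-09) = -161.259 dB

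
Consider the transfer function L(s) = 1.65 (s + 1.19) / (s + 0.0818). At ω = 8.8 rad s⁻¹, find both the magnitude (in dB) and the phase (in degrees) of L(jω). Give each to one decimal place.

|j8.8 + 1.19| = √(8.8² + 1.19²) = 8.88
|j8.8 + 0.0818| = √(8.8² + 0.0818²) = 8.8
|L(j8.8)| = 1.65 × 8.88 / 8.8 = 1.6649
20 log₁₀(1.6649) = 4.43 dB
∠(j8.8 + 1.19) = arctan(8.8/1.19) = 82.30°
∠(j8.8 + 0.0818) = arctan(8.8/0.0818) = 89.47°
∠L(j8.8) = 82.30° − 89.47° = -7.17°

|L| = 4.4 dB, ∠L = -7.2 deg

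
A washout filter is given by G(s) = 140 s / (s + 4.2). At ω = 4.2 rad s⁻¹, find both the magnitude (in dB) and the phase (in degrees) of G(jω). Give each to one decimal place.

|j4.2| = 4.2
|j4.2 + 4.2| = √(4.2² + 4.2²) = 5.94
|G(j4.2)| = 140 × 4.2 / 5.94 = 98.995
20 log₁₀(98.995) = 39.91 dB
∠(j4.2) = 90.00°
∠(j4.2 + 4.2) = arctan(4.2/4.2) = 45.00°
∠G(j4.2) = 90.00° − 45.00° = 45.00°

|G| = 39.9 dB, ∠G = 45.0 deg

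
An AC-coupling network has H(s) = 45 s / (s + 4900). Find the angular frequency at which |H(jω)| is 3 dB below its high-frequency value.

4900 rad s⁻¹

For a single-pole high-pass, the −3 dB point is at the pole: ω = 4900 rad s⁻¹.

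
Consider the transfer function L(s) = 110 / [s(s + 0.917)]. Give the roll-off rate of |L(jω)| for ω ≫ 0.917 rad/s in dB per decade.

With 0 zeros and 2 poles, the high-frequency asymptotic slope is 20 × (0 − 2) = -40 dB/decade.

-40 dB/decade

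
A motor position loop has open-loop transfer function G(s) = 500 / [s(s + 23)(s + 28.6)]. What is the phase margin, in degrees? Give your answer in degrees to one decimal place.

86.6°

Gain crossover: |G(jω)| = 1 at ω ≈ 0.759 rad/sec.
∠G(j0.759) = −90° − arctan(0.759/23) − arctan(0.759/28.6) ≈ -93.41°
PM = 180° + (-93.41°) = 86.59°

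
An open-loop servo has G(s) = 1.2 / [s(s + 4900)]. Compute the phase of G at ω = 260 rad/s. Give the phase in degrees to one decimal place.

∠(j260 + 4900) = arctan(260/4900) = 3.04°
∠(j260) = 90.00°
∠G(j260) = − (3.04° + 90.00°) = -93.04°

-93.0°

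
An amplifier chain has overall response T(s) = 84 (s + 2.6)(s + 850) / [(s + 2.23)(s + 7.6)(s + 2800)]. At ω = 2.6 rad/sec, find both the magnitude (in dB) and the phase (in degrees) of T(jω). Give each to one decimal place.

|T| = 10.6 dB, ∠T = -23.1°

|j2.6 + 2.6| = √(2.6² + 2.6²) = 3.677
|j2.6 + 850| = √(2.6² + 850²) = 850
|j2.6 + 2.23| = √(2.6² + 2.23²) = 3.425
|j2.6 + 7.6| = √(2.6² + 7.6²) = 8.032
|j2.6 + 2800| = √(2.6² + 2800²) = 2800
|T(j2.6)| = 84 × 3.677 × 850 / (3.425 × 8.032 × 2800) = 3.4079
20 log₁₀(3.4079) = 10.65 dB
∠(j2.6 + 2.6) = arctan(2.6/2.6) = 45.00°
∠(j2.6 + 850) = arctan(2.6/850) = 0.18°
∠(j2.6 + 2.23) = arctan(2.6/2.23) = 49.38°
∠(j2.6 + 7.6) = arctan(2.6/7.6) = 18.89°
∠(j2.6 + 2800) = arctan(2.6/2800) = 0.05°
∠T(j2.6) = 45.00° + 0.18° − (49.38° + 18.89° + 0.05°) = -23.14°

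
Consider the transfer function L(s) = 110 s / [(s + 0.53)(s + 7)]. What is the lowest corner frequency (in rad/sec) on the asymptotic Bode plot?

Break frequencies occur at each pole and zero magnitude: 0.53 rad/sec, 7 rad/sec.
The lowest is 0.53 rad/sec.

0.53 rad/sec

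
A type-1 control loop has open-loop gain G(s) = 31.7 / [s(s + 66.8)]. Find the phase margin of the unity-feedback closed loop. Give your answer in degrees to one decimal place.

Gain crossover: |G(jω)| = 1 at ω ≈ 0.475 rad/sec.
∠G(j0.475) = −90° − arctan(0.475/66.8) ≈ -90.41°
PM = 180° + (-90.41°) = 89.59°

89.6 deg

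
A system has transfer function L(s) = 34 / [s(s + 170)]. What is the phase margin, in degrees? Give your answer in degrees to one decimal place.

Gain crossover: |L(jω)| = 1 at ω ≈ 0.2 rad/sec.
∠L(j0.2) = −90° − arctan(0.2/170) ≈ -90.07°
PM = 180° + (-90.07°) = 89.93°

89.9°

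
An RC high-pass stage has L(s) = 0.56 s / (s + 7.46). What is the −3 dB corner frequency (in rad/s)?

For a single-pole high-pass, the −3 dB point is at the pole: ω = 7.46 rad/s.

7.46 rad/s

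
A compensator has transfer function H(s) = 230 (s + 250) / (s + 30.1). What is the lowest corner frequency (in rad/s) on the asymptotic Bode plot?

Break frequencies occur at each pole and zero magnitude: 30.1 rad/s, 250 rad/s.
The lowest is 30.1 rad/s.

30.1 rad/s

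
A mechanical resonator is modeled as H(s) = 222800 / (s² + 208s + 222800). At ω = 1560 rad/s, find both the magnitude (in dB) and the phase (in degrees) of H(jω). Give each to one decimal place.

|H| = -20.0 dB, ∠H = -171.7°

|(j1560)² + 208(j1560) + 222800| = |-2.2108e+06 + j3.2448e+05| = 2.234e+06
|H(j1560)| = 222800 / 2.234e+06 = 0.09971
20 log₁₀(0.09971) = -20.03 dB
∠[(j1560)² + 208(j1560) + 222800] = ∠[-2.2108e+06 + j3.2448e+05] = 171.65°
∠H(j1560) = −171.65° = -171.65°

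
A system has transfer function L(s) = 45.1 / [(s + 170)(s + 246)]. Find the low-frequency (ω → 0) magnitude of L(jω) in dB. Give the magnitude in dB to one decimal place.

-59.3 dB

L(0) = 45.1 / (170 × 246) = 0.0010784
20 log₁₀(0.0010784) = -59.34 dB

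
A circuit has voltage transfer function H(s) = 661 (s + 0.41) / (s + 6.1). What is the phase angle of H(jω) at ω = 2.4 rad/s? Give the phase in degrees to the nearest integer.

∠(j2.4 + 0.41) = arctan(2.4/0.41) = 80.31°
∠(j2.4 + 6.1) = arctan(2.4/6.1) = 21.48°
∠H(j2.4) = 80.31° − 21.48° = 58.83°

59°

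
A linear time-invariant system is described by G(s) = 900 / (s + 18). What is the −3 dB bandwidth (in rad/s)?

18 rad/s

For a single-pole low-pass, the −3 dB point is at the pole: ω = 18 rad/s.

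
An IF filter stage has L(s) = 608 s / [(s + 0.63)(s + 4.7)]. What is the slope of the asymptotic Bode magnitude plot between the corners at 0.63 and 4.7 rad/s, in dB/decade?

0 dB/decade

In this band the factors already past their corner are: 1 differentiator zero, pole at 0.63; net slope = 0 dB/decade.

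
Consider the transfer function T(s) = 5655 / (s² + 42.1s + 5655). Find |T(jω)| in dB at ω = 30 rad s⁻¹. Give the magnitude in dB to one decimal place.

|(j30)² + 42.1(j30) + 5655| = |4755 + j1263| = 4920
|T(j30)| = 5655 / 4920 = 1.1494
20 log₁₀(1.1494) = 1.21 dB

1.2 dB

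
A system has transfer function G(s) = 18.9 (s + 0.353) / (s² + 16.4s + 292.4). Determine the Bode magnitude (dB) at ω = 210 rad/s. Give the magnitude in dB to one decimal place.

|j210 + 0.353| = √(210² + 0.353²) = 210
|(j210)² + 16.4(j210) + 292.4| = |-43808 + j3444| = 4.394e+04
|G(j210)| = 18.9 × 210 / 4.394e+04 = 0.090322
20 log₁₀(0.090322) = -20.88 dB

-20.9 dB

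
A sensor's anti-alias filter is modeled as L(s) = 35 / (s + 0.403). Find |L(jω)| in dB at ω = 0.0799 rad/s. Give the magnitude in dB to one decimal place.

38.6 dB

|j0.0799 + 0.403| = √(0.0799² + 0.403²) = 0.4108
|L(j0.0799)| = 35 / 0.4108 = 85.19
20 log₁₀(85.19) = 38.61 dB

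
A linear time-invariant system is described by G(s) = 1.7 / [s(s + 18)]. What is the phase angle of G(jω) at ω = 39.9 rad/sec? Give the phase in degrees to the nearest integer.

-156°

∠(j39.9 + 18) = arctan(39.9/18) = 65.72°
∠(j39.9) = 90.00°
∠G(j39.9) = − (65.72° + 90.00°) = -155.72°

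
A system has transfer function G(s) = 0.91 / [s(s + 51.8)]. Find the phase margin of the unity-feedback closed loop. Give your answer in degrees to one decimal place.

90.0°

Gain crossover: |G(jω)| = 1 at ω ≈ 0.0176 rad/s.
∠G(j0.0176) = −90° − arctan(0.0176/51.8) ≈ -90.02°
PM = 180° + (-90.02°) = 89.98°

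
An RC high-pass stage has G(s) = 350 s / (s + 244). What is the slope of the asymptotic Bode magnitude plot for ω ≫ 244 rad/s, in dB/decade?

With 1 zero and 1 pole, the high-frequency asymptotic slope is 20 × (1 − 1) = 0 dB/decade.

0 dB/decade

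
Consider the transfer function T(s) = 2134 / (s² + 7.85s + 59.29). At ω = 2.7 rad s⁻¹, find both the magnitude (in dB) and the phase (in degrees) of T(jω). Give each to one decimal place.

|(j2.7)² + 7.85(j2.7) + 59.29| = |52 + j21.195| = 56.15
|T(j2.7)| = 2134 / 56.15 = 38.003
20 log₁₀(38.003) = 31.60 dB
∠[(j2.7)² + 7.85(j2.7) + 59.29] = ∠[52 + j21.195] = 22.18°
∠T(j2.7) = −22.18° = -22.18°

|T| = 31.6 dB, ∠T = -22.2 deg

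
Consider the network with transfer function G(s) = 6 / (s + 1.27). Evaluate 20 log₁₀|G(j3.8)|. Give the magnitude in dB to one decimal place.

3.5 dB

|j3.8 + 1.27| = √(3.8² + 1.27²) = 4.007
|G(j3.8)| = 6 / 4.007 = 1.4975
20 log₁₀(1.4975) = 3.51 dB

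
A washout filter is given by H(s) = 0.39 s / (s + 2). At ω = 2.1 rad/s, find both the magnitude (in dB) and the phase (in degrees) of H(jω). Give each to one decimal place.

|j2.1| = 2.1
|j2.1 + 2| = √(2.1² + 2²) = 2.9
|H(j2.1)| = 0.39 × 2.1 / 2.9 = 0.28241
20 log₁₀(0.28241) = -10.98 dB
∠(j2.1) = 90.00°
∠(j2.1 + 2) = arctan(2.1/2) = 46.40°
∠H(j2.1) = 90.00° − 46.40° = 43.60°

|H| = -11.0 dB, ∠H = 43.6°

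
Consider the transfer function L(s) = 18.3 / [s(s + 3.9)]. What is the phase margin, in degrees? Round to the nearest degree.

Gain crossover: |L(jω)| = 1 at ω ≈ 3.49 rad/s.
∠L(j3.49) = −90° − arctan(3.49/3.9) ≈ -131.86°
PM = 180° + (-131.86°) = 48.14°

48°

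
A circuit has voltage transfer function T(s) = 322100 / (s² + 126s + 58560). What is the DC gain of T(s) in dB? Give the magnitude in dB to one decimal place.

T(0) = 322100 / 58560 = 5.5003
20 log₁₀(5.5003) = 14.81 dB

14.8 dB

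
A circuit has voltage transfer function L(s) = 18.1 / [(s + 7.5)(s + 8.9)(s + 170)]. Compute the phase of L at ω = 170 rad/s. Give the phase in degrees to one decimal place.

-219.5 deg

∠(j170 + 7.5) = arctan(170/7.5) = 87.47°
∠(j170 + 8.9) = arctan(170/8.9) = 87.00°
∠(j170 + 170) = arctan(170/170) = 45.00°
∠L(j170) = − (87.47° + 87.00° + 45.00°) = -219.48°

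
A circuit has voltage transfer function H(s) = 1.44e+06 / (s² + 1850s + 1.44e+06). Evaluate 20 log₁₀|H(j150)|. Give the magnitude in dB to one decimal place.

|(j150)² + 1850(j150) + 1.44e+06| = |1.4175e+06 + j2.775e+05| = 1.444e+06
|H(j150)| = 1.44e+06 / 1.444e+06 = 0.99695
20 log₁₀(0.99695) = -0.03 dB

-0.0 dB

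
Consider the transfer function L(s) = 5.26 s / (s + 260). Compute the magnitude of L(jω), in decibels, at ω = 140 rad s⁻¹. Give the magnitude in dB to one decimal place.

|j140| = 140
|j140 + 260| = √(140² + 260²) = 295.3
|L(j140)| = 5.26 × 140 / 295.3 = 2.4938
20 log₁₀(2.4938) = 7.94 dB

7.9 dB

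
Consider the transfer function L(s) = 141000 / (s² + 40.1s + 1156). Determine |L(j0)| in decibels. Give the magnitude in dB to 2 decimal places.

L(0) = 141000 / 1156 = 121.97
20 log₁₀(121.97) = 41.725 dB

41.73 dB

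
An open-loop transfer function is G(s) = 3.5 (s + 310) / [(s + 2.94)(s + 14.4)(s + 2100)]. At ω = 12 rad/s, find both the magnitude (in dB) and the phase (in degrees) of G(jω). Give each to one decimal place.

|G| = -53.0 dB, ∠G = -114.1°

|j12 + 310| = √(12² + 310²) = 310.2
|j12 + 2.94| = √(12² + 2.94²) = 12.35
|j12 + 14.4| = √(12² + 14.4²) = 18.74
|j12 + 2100| = √(12² + 2100²) = 2100
|G(j12)| = 3.5 × 310.2 / (12.35 × 18.74 × 2100) = 0.0022326
20 log₁₀(0.0022326) = -53.02 dB
∠(j12 + 310) = arctan(12/310) = 2.22°
∠(j12 + 2.94) = arctan(12/2.94) = 76.23°
∠(j12 + 14.4) = arctan(12/14.4) = 39.81°
∠(j12 + 2100) = arctan(12/2100) = 0.33°
∠G(j12) = 2.22° − (76.23° + 39.81° + 0.33°) = -114.15°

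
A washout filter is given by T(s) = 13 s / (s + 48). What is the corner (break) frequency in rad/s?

The single real pole at s = −48 gives a corner at ω = 48 rad/s.

48 rad/s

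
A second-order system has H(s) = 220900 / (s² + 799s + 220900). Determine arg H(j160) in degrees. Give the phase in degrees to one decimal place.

-33.2 deg

∠[(j160)² + 799(j160) + 220900] = ∠[1.953e+05 + j1.2784e+05] = 33.21°
∠H(j160) = −33.21° = -33.21°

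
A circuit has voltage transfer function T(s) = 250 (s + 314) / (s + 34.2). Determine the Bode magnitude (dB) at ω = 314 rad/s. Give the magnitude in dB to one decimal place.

50.9 dB

|j314 + 314| = √(314² + 314²) = 444.1
|j314 + 34.2| = √(314² + 34.2²) = 315.9
|T(j314)| = 250 × 444.1 / 315.9 = 351.47
20 log₁₀(351.47) = 50.92 dB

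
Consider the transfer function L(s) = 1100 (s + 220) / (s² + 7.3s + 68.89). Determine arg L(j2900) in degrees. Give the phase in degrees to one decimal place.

∠(j2900 + 220) = arctan(2900/220) = 85.66°
∠[(j2900)² + 7.3(j2900) + 68.89] = ∠[-8.4099e+06 + j21170] = 179.86°
∠L(j2900) = 85.66° − 179.86° = -94.19°

-94.2°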